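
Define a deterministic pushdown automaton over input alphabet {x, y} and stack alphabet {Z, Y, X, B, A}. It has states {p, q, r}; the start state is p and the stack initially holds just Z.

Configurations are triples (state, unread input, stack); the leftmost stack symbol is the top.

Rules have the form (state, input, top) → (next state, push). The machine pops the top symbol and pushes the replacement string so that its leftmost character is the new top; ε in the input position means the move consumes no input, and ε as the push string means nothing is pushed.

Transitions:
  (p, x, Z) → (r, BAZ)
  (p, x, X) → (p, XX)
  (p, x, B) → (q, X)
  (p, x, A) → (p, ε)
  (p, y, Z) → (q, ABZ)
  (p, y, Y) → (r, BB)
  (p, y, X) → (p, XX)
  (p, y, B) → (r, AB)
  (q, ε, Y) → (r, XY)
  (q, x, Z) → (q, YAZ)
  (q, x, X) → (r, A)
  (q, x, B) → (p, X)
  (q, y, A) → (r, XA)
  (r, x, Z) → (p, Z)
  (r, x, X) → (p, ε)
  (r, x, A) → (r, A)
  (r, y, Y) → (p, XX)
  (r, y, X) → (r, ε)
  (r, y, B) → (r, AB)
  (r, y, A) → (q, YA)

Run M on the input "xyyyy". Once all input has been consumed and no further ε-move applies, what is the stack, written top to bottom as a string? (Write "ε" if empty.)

XXABAZ

(p, xyyyy, Z)
  read x, top Z: go to r, push BAZ → (r, yyyy, BAZ)
  read y, top B: go to r, push AB → (r, yyy, ABAZ)
  read y, top A: go to q, push YA → (q, yy, YABAZ)
  ε-move, top Y: go to r, push XY → (r, yy, XYABAZ)
  read y, top X: go to r, push ε → (r, y, YABAZ)
  read y, top Y: go to p, push XX → (p, ε, XXABAZ)
All input consumed in state p with stack XXABAZ.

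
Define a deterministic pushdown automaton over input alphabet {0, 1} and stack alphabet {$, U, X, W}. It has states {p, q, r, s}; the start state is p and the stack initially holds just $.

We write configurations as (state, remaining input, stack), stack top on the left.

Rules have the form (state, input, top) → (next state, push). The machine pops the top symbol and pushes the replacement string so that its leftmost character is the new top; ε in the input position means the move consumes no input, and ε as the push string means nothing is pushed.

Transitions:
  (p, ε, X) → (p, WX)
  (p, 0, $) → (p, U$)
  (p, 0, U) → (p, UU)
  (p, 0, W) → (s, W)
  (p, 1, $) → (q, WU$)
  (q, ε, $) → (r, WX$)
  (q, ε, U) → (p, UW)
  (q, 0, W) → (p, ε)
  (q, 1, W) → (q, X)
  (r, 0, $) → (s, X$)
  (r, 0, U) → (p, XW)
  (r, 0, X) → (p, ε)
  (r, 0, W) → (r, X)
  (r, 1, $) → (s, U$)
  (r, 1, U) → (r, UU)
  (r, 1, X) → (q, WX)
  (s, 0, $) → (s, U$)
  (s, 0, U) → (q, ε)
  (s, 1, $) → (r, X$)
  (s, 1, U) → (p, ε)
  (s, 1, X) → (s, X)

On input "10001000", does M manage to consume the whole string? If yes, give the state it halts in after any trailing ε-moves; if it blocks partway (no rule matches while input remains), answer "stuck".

(p, 10001000, $)
  read 1, top $: go to q, push WU$ → (q, 0001000, WU$)
  read 0, top W: go to p, push ε → (p, 001000, U$)
  read 0, top U: go to p, push UU → (p, 01000, UU$)
  read 0, top U: go to p, push UU → (p, 1000, UUU$)
No transition for (p, 1, top U); M blocks with input 1000 remaining.

stuck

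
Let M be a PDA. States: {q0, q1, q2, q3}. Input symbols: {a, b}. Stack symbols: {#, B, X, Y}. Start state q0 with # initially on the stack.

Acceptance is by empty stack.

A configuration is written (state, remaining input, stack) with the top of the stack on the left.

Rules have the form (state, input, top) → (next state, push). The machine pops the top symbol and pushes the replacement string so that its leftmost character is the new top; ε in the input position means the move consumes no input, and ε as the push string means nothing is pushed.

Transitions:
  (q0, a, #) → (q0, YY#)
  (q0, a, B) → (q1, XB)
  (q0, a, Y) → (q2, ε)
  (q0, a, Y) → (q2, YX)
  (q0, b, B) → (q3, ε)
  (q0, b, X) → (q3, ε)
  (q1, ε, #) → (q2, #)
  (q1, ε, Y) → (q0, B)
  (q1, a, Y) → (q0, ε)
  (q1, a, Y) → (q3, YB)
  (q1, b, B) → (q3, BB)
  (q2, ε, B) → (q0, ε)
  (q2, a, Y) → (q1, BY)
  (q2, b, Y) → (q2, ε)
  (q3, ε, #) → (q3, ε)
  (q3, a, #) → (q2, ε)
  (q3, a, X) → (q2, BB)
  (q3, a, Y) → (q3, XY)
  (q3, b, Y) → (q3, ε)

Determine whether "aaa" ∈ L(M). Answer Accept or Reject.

No computation consumes all input and empties the stack.

Reject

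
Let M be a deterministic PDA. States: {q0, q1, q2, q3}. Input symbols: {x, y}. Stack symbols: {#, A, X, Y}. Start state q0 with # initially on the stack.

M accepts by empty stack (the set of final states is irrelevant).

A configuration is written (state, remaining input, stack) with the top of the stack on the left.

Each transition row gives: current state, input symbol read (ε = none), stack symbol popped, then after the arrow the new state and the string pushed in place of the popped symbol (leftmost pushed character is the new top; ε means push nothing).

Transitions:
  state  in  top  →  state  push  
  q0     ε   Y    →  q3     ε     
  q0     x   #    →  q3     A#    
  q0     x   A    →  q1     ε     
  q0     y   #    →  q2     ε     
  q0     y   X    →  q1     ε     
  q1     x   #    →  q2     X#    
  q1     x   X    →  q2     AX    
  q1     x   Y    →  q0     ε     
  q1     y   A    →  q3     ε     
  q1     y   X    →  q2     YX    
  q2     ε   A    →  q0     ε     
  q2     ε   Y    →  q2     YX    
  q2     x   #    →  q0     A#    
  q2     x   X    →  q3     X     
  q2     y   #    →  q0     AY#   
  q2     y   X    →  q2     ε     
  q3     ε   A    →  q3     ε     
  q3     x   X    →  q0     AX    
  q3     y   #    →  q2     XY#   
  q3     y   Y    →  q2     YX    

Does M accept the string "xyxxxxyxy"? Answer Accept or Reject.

Accept

(q0, xyxxxxyxy, #) ⊢ (q3, yxxxxyxy, A#) ⊢ (q3, yxxxxyxy, #) ⊢ (q2, xxxxyxy, XY#) ⊢ (q3, xxxyxy, XY#) ⊢ (q0, xxyxy, AXY#) ⊢ (q1, xyxy, XY#) ⊢ (q2, yxy, AXY#) ⊢ (q0, yxy, XY#) ⊢ (q1, xy, Y#) ⊢ (q0, y, #) ⊢ (q2, ε, ε)
All input consumed and the stack is empty.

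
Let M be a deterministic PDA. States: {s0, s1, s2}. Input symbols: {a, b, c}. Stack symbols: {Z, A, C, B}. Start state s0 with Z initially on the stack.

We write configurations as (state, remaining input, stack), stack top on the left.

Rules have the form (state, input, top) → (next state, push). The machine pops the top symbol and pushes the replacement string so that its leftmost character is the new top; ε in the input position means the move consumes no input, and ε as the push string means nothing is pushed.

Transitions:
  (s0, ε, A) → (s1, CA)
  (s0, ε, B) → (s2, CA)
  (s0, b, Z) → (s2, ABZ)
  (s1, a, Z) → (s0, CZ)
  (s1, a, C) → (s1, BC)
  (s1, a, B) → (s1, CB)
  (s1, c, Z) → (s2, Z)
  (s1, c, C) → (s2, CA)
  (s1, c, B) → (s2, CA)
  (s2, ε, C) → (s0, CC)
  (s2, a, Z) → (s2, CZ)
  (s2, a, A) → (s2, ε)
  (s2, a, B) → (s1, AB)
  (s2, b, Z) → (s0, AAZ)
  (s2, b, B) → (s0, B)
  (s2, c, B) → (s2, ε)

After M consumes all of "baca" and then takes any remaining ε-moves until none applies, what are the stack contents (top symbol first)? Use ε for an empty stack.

(s0, baca, Z)
  read b, top Z: go to s2, push ABZ → (s2, aca, ABZ)
  read a, top A: go to s2, push ε → (s2, ca, BZ)
  read c, top B: go to s2, push ε → (s2, a, Z)
  read a, top Z: go to s2, push CZ → (s2, ε, CZ)
  ε-move, top C: go to s0, push CC → (s0, ε, CCZ)
All input consumed in state s0 with stack CCZ.

CCZ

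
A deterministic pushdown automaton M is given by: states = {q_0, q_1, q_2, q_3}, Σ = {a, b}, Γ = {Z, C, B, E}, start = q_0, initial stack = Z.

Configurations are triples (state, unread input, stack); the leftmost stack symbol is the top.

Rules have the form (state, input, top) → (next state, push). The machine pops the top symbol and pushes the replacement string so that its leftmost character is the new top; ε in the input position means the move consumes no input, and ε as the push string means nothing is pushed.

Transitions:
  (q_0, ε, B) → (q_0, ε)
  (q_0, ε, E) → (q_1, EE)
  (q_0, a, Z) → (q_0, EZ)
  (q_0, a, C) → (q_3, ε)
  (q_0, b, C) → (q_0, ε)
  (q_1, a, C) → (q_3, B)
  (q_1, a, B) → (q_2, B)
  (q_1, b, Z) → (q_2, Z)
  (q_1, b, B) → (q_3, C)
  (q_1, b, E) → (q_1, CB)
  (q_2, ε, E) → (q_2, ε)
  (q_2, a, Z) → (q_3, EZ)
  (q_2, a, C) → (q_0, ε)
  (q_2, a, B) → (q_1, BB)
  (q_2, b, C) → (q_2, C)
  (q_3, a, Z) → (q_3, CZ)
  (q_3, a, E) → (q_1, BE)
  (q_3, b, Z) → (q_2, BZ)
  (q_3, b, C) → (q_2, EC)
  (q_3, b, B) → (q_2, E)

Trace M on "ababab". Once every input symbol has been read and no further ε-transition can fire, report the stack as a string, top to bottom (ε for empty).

CBEZ

(q_0, ababab, Z)
  read a, top Z: go to q_0, push EZ → (q_0, babab, EZ)
  ε-move, top E: go to q_1, push EE → (q_1, babab, EEZ)
  read b, top E: go to q_1, push CB → (q_1, abab, CBEZ)
  read a, top C: go to q_3, push B → (q_3, bab, BBEZ)
  read b, top B: go to q_2, push E → (q_2, ab, EBEZ)
  ε-move, top E: go to q_2, push ε → (q_2, ab, BEZ)
  read a, top B: go to q_1, push BB → (q_1, b, BBEZ)
  read b, top B: go to q_3, push C → (q_3, ε, CBEZ)
All input consumed in state q_3 with stack CBEZ.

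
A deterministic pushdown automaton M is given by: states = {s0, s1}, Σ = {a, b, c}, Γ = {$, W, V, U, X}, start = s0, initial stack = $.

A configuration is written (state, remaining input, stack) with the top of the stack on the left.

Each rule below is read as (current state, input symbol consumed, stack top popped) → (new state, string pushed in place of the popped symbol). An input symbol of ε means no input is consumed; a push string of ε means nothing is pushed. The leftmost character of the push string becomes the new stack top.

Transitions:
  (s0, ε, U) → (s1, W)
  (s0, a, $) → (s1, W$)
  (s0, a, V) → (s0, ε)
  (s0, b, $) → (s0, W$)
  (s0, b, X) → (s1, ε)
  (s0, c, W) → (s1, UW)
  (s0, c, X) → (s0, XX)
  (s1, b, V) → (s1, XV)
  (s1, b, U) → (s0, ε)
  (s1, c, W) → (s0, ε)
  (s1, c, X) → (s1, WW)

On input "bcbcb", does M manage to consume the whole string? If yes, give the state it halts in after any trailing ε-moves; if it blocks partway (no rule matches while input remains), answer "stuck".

(s0, bcbcb, $)
  read b, top $: go to s0, push W$ → (s0, cbcb, W$)
  read c, top W: go to s1, push UW → (s1, bcb, UW$)
  read b, top U: go to s0, push ε → (s0, cb, W$)
  read c, top W: go to s1, push UW → (s1, b, UW$)
  read b, top U: go to s0, push ε → (s0, ε, W$)
All input consumed; M is in state s0.

s0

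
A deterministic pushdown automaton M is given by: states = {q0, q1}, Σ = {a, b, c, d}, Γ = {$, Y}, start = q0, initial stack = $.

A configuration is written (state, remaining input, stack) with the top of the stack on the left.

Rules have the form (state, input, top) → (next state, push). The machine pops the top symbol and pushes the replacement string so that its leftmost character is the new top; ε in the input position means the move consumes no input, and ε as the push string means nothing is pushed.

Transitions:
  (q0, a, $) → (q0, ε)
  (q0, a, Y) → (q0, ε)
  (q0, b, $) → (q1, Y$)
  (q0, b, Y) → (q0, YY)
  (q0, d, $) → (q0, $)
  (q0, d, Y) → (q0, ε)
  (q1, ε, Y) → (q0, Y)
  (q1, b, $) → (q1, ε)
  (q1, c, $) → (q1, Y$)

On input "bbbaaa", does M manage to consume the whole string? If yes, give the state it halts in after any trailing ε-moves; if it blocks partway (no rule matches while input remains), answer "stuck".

q0

(q0, bbbaaa, $) ⊢ (q1, bbaaa, Y$) ⊢ (q0, bbaaa, Y$) ⊢ (q0, baaa, YY$) ⊢ (q0, aaa, YYY$) ⊢ (q0, aa, YY$) ⊢ (q0, a, Y$) ⊢ (q0, ε, $)
All input consumed; M is in state q0.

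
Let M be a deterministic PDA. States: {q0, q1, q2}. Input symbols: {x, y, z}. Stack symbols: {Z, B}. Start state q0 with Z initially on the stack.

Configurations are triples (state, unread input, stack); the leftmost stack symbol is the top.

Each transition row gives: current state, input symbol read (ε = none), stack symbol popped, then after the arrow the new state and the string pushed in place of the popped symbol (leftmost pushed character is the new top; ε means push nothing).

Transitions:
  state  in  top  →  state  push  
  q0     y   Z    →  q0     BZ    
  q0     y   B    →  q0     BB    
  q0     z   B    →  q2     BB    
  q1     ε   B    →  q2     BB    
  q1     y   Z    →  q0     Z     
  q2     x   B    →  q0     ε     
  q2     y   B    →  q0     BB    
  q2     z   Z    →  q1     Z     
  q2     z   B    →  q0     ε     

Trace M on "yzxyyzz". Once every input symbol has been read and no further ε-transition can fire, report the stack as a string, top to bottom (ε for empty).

BBBZ

(q0, yzxyyzz, Z)
  read y, top Z: go to q0, push BZ → (q0, zxyyzz, BZ)
  read z, top B: go to q2, push BB → (q2, xyyzz, BBZ)
  read x, top B: go to q0, push ε → (q0, yyzz, BZ)
  read y, top B: go to q0, push BB → (q0, yzz, BBZ)
  read y, top B: go to q0, push BB → (q0, zz, BBBZ)
  read z, top B: go to q2, push BB → (q2, z, BBBBZ)
  read z, top B: go to q0, push ε → (q0, ε, BBBZ)
All input consumed in state q0 with stack BBBZ.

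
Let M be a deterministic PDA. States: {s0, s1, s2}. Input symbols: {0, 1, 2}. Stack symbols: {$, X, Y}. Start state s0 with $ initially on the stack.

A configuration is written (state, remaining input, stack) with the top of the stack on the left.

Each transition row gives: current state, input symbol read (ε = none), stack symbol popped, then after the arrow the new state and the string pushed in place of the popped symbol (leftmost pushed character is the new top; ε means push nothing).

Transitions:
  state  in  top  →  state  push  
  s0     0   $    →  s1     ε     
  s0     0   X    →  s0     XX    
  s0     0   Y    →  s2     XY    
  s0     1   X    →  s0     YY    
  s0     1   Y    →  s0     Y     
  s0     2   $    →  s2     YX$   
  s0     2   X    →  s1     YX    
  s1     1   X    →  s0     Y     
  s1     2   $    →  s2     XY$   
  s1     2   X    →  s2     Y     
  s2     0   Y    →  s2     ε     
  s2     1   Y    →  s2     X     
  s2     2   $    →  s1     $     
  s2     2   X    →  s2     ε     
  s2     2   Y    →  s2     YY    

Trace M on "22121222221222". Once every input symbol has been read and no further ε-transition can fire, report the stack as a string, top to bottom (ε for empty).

(s0, 22121222221222, $)
  read 2, top $: go to s2, push YX$ → (s2, 2121222221222, YX$)
  read 2, top Y: go to s2, push YY → (s2, 121222221222, YYX$)
  read 1, top Y: go to s2, push X → (s2, 21222221222, XYX$)
  read 2, top X: go to s2, push ε → (s2, 1222221222, YX$)
  read 1, top Y: go to s2, push X → (s2, 222221222, XX$)
  read 2, top X: go to s2, push ε → (s2, 22221222, X$)
  read 2, top X: go to s2, push ε → (s2, 2221222, $)
  read 2, top $: go to s1, push $ → (s1, 221222, $)
  read 2, top $: go to s2, push XY$ → (s2, 21222, XY$)
  read 2, top X: go to s2, push ε → (s2, 1222, Y$)
  read 1, top Y: go to s2, push X → (s2, 222, X$)
  read 2, top X: go to s2, push ε → (s2, 22, $)
  read 2, top $: go to s1, push $ → (s1, 2, $)
  read 2, top $: go to s2, push XY$ → (s2, ε, XY$)
All input consumed in state s2 with stack XY$.

XY$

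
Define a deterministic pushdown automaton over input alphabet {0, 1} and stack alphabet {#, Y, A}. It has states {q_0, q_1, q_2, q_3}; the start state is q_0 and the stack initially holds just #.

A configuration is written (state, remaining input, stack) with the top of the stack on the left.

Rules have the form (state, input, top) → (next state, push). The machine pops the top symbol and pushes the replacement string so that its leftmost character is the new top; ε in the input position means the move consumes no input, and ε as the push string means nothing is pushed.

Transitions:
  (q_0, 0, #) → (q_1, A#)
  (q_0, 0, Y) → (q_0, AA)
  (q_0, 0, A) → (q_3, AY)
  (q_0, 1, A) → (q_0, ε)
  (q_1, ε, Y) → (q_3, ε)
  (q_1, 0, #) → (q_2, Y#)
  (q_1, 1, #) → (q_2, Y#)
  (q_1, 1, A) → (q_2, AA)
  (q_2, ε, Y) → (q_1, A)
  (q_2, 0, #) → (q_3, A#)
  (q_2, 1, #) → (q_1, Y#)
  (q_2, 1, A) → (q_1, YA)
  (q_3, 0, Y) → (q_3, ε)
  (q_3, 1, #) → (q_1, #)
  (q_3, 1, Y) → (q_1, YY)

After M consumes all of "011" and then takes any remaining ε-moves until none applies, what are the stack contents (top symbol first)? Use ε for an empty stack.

(q_0, 011, #)
  read 0, top #: go to q_1, push A# → (q_1, 11, A#)
  read 1, top A: go to q_2, push AA → (q_2, 1, AA#)
  read 1, top A: go to q_1, push YA → (q_1, ε, YAA#)
  ε-move, top Y: go to q_3, push ε → (q_3, ε, AA#)
All input consumed in state q_3 with stack AA#.

AA#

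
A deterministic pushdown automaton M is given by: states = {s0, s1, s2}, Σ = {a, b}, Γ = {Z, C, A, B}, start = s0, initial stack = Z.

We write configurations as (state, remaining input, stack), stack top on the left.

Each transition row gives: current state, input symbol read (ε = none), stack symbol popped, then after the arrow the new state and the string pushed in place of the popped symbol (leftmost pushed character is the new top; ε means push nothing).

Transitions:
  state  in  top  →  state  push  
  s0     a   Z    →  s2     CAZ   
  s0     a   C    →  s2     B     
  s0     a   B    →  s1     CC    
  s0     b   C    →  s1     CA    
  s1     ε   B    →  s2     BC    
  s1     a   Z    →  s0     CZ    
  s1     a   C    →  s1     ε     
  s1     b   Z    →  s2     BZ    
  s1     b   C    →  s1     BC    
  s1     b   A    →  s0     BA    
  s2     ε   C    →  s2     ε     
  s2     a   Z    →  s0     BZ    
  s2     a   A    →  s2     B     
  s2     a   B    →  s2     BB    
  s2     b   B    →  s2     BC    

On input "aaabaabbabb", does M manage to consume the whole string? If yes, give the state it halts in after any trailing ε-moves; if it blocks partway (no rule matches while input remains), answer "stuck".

s2

(s0, aaabaabbabb, Z)
  read a, top Z: go to s2, push CAZ → (s2, aabaabbabb, CAZ)
  ε-move, top C: go to s2, push ε → (s2, aabaabbabb, AZ)
  read a, top A: go to s2, push B → (s2, abaabbabb, BZ)
  read a, top B: go to s2, push BB → (s2, baabbabb, BBZ)
  read b, top B: go to s2, push BC → (s2, aabbabb, BCBZ)
  read a, top B: go to s2, push BB → (s2, abbabb, BBCBZ)
  read a, top B: go to s2, push BB → (s2, bbabb, BBBCBZ)
  read b, top B: go to s2, push BC → (s2, babb, BCBBCBZ)
  read b, top B: go to s2, push BC → (s2, abb, BCCBBCBZ)
  read a, top B: go to s2, push BB → (s2, bb, BBCCBBCBZ)
  read b, top B: go to s2, push BC → (s2, b, BCBCCBBCBZ)
  read b, top B: go to s2, push BC → (s2, ε, BCCBCCBBCBZ)
All input consumed; M is in state s2.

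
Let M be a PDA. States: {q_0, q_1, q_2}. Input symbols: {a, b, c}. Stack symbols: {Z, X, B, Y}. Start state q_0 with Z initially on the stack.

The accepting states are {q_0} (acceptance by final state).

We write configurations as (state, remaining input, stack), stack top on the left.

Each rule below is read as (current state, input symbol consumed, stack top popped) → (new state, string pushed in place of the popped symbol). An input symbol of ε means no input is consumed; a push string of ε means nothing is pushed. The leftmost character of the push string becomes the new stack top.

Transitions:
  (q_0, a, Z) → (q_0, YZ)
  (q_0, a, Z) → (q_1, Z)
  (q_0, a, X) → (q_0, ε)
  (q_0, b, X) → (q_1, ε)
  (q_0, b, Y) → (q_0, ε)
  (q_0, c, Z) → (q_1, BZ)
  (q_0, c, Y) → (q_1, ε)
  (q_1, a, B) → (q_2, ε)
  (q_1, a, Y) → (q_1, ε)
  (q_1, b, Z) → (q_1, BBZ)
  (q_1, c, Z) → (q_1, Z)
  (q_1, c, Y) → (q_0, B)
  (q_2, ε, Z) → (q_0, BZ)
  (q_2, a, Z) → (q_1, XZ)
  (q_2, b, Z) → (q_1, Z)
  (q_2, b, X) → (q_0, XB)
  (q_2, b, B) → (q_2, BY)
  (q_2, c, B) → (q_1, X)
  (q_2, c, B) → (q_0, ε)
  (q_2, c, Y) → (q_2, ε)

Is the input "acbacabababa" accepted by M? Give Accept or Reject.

Accept

One accepting computation: (q_0, acbacabababa, Z) ⊢ (q_0, cbacabababa, YZ) ⊢ (q_1, bacabababa, Z) ⊢ (q_1, acabababa, BBZ) ⊢ (q_2, cabababa, BZ) ⊢ (q_0, abababa, Z) ⊢ (q_0, bababa, YZ) ⊢ (q_0, ababa, Z) ⊢ (q_0, baba, YZ) ⊢ (q_0, aba, Z) ⊢ (q_0, ba, YZ) ⊢ (q_0, a, Z) ⊢ (q_0, ε, YZ)
All input consumed and state q_0 ∈ F.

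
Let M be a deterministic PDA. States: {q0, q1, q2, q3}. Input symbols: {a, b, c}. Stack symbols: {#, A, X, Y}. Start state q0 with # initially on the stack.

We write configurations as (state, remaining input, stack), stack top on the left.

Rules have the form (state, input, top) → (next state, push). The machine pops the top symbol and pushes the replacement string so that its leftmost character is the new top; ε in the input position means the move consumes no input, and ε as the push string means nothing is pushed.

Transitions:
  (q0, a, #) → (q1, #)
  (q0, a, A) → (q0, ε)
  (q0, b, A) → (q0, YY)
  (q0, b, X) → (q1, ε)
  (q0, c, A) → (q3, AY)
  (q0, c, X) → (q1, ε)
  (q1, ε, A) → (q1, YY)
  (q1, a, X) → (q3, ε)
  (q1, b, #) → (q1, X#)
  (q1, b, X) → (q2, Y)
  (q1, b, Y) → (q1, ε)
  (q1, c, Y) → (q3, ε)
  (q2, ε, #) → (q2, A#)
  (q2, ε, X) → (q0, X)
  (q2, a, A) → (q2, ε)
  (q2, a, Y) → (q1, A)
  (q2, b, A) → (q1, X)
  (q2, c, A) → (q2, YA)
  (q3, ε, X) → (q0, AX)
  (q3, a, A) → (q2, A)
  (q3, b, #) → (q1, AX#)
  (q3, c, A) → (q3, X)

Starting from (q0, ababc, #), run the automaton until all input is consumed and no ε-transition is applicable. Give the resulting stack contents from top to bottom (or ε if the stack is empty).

(q0, ababc, #)
  read a, top #: go to q1, push # → (q1, babc, #)
  read b, top #: go to q1, push X# → (q1, abc, X#)
  read a, top X: go to q3, push ε → (q3, bc, #)
  read b, top #: go to q1, push AX# → (q1, c, AX#)
  ε-move, top A: go to q1, push YY → (q1, c, YYX#)
  read c, top Y: go to q3, push ε → (q3, ε, YX#)
All input consumed in state q3 with stack YX#.

YX#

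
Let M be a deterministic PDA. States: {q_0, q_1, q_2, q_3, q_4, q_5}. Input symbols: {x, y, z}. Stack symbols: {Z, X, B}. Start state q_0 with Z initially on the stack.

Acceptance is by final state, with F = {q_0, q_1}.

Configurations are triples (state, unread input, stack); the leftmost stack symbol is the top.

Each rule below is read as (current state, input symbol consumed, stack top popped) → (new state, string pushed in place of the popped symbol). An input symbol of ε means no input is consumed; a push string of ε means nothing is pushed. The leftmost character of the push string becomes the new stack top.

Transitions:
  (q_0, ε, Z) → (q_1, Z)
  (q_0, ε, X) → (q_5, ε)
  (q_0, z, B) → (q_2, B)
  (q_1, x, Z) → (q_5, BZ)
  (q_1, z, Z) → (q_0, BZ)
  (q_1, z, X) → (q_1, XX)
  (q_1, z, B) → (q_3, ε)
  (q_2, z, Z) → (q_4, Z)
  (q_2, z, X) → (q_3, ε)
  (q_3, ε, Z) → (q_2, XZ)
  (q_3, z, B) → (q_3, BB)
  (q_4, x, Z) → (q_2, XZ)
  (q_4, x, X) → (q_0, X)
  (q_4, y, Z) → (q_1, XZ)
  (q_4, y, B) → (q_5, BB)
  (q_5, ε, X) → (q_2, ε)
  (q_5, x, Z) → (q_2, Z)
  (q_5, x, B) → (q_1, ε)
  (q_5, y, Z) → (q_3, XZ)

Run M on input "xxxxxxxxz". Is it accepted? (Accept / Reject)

(q_0, xxxxxxxxz, Z)
  ε-move, top Z: go to q_1, push Z → (q_1, xxxxxxxxz, Z)
  read x, top Z: go to q_5, push BZ → (q_5, xxxxxxxz, BZ)
  read x, top B: go to q_1, push ε → (q_1, xxxxxxz, Z)
  read x, top Z: go to q_5, push BZ → (q_5, xxxxxz, BZ)
  read x, top B: go to q_1, push ε → (q_1, xxxxz, Z)
  read x, top Z: go to q_5, push BZ → (q_5, xxxz, BZ)
  read x, top B: go to q_1, push ε → (q_1, xxz, Z)
  read x, top Z: go to q_5, push BZ → (q_5, xz, BZ)
  read x, top B: go to q_1, push ε → (q_1, z, Z)
  read z, top Z: go to q_0, push BZ → (q_0, ε, BZ)
All input consumed; state q_0 ∈ F.

Accept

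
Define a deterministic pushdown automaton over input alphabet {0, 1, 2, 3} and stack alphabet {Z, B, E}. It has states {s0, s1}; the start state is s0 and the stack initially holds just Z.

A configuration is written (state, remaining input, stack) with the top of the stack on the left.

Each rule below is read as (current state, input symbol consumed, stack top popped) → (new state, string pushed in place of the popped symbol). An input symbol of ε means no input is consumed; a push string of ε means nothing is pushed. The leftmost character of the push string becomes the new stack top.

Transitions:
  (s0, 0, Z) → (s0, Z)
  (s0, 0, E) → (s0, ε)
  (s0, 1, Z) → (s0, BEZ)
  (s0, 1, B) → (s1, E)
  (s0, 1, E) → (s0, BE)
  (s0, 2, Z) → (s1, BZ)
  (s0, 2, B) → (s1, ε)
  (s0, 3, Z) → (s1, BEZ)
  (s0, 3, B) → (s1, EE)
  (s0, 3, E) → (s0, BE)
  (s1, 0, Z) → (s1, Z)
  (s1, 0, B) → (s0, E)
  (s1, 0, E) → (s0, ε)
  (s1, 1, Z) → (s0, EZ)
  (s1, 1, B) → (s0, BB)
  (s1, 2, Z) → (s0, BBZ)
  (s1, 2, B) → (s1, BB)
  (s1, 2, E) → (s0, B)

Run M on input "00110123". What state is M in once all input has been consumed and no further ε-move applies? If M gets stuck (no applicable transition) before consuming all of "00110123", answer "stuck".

(s0, 00110123, Z) ⊢ (s0, 0110123, Z) ⊢ (s0, 110123, Z) ⊢ (s0, 10123, BEZ) ⊢ (s1, 0123, EEZ) ⊢ (s0, 123, EZ) ⊢ (s0, 23, BEZ) ⊢ (s1, 3, EZ)
No transition for (s1, 3, top E); M blocks with input 3 remaining.

stuck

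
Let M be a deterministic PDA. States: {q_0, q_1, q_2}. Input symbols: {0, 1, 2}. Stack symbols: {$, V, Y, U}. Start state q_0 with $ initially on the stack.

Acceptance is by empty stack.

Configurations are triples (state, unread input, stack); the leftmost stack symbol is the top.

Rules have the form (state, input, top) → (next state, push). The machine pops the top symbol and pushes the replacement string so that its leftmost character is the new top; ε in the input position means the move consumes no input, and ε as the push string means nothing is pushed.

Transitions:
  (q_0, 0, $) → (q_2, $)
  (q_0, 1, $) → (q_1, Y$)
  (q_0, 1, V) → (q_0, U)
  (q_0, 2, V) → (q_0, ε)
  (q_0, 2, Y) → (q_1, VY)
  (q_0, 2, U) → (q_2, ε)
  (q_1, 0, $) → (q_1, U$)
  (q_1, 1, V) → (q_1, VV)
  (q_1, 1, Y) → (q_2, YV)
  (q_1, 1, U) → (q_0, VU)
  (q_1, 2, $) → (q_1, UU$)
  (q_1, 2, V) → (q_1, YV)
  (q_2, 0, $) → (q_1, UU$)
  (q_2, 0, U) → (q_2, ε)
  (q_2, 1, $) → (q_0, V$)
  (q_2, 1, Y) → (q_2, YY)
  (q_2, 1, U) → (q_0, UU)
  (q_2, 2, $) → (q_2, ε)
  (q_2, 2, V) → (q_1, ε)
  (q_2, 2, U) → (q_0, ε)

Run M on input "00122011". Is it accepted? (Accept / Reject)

Reject

(q_0, 00122011, $) ⊢ (q_2, 0122011, $) ⊢ (q_1, 122011, UU$) ⊢ (q_0, 22011, VUU$) ⊢ (q_0, 2011, UU$) ⊢ (q_2, 011, U$) ⊢ (q_2, 11, $) ⊢ (q_0, 1, V$) ⊢ (q_0, ε, U$)
All input consumed; stack is U$, not empty, and no further ε-move applies.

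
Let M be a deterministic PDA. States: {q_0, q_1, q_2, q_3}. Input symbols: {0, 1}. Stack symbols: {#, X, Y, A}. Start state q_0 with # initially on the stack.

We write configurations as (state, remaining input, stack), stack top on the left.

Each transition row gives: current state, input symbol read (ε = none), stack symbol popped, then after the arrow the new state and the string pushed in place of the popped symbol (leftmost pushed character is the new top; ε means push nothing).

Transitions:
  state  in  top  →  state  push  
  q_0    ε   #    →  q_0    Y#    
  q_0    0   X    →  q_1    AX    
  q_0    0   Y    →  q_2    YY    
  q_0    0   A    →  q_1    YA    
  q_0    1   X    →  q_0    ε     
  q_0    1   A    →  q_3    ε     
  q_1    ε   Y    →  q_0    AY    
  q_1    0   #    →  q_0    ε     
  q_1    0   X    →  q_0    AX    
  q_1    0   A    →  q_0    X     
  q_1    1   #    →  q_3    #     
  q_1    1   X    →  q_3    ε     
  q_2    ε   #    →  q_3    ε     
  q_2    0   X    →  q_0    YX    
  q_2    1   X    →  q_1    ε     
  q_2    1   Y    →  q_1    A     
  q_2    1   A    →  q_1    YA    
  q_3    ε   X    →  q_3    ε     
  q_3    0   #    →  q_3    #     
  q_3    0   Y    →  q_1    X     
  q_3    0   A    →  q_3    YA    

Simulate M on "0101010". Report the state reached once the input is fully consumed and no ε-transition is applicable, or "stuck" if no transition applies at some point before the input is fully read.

q_0

(q_0, 0101010, #) ⊢ (q_0, 0101010, Y#) ⊢ (q_2, 101010, YY#) ⊢ (q_1, 01010, AY#) ⊢ (q_0, 1010, XY#) ⊢ (q_0, 010, Y#) ⊢ (q_2, 10, YY#) ⊢ (q_1, 0, AY#) ⊢ (q_0, ε, XY#)
All input consumed; M is in state q_0.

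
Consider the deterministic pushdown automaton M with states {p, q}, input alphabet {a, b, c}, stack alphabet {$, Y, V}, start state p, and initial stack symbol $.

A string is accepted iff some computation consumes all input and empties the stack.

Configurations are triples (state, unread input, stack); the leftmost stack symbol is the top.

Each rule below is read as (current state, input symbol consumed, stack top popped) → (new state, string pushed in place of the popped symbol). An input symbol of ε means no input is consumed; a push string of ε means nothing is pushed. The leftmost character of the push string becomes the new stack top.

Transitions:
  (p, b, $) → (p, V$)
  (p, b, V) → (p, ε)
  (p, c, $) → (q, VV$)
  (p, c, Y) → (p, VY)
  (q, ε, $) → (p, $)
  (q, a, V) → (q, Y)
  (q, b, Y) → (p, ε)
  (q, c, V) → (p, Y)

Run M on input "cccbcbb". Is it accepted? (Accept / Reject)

(p, cccbcbb, $) ⊢ (q, ccbcbb, VV$) ⊢ (p, cbcbb, YV$) ⊢ (p, bcbb, VYV$) ⊢ (p, cbb, YV$) ⊢ (p, bb, VYV$) ⊢ (p, b, YV$)
No transition applies at (p, b, YV$); input not fully consumed.

Reject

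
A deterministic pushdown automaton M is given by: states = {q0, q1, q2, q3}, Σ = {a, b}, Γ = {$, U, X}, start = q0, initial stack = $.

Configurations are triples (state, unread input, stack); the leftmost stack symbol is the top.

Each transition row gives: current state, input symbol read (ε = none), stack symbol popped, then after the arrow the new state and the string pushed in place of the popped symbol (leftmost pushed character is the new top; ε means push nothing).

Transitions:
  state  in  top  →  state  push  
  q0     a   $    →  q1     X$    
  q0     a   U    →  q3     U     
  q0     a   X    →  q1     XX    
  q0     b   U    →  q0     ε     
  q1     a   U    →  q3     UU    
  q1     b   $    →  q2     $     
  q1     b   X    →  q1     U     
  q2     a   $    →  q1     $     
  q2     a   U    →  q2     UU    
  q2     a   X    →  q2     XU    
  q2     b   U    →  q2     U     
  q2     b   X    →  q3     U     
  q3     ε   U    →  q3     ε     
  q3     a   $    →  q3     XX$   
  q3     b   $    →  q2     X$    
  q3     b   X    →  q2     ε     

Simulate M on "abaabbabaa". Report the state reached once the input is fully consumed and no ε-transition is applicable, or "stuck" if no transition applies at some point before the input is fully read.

q2

(q0, abaabbabaa, $) ⊢ (q1, baabbabaa, X$) ⊢ (q1, aabbabaa, U$) ⊢ (q3, abbabaa, UU$) ⊢ (q3, abbabaa, U$) ⊢ (q3, abbabaa, $) ⊢ (q3, bbabaa, XX$) ⊢ (q2, babaa, X$) ⊢ (q3, abaa, U$) ⊢ (q3, abaa, $) ⊢ (q3, baa, XX$) ⊢ (q2, aa, X$) ⊢ (q2, a, XU$) ⊢ (q2, ε, XUU$)
All input consumed; M is in state q2.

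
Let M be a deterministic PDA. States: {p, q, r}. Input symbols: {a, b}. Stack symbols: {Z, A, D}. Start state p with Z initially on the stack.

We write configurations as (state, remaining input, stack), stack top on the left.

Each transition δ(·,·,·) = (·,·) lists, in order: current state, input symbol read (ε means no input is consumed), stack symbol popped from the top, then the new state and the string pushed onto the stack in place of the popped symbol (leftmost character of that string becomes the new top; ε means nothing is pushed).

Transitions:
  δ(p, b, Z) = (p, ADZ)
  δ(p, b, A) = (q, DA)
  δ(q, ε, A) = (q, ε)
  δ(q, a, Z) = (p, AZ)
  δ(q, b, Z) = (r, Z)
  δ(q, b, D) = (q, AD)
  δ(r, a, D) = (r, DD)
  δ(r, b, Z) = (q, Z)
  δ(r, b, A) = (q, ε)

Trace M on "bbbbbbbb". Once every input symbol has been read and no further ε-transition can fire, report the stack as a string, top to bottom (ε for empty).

DADZ

(p, bbbbbbbb, Z) ⊢ (p, bbbbbbb, ADZ) ⊢ (q, bbbbbb, DADZ) ⊢ (q, bbbbb, ADADZ) ⊢ (q, bbbbb, DADZ) ⊢ (q, bbbb, ADADZ) ⊢ (q, bbbb, DADZ) ⊢ (q, bbb, ADADZ) ⊢ (q, bbb, DADZ) ⊢ (q, bb, ADADZ) ⊢ (q, bb, DADZ) ⊢ (q, b, ADADZ) ⊢ (q, b, DADZ) ⊢ (q, ε, ADADZ) ⊢ (q, ε, DADZ)
All input consumed in state q with stack DADZ.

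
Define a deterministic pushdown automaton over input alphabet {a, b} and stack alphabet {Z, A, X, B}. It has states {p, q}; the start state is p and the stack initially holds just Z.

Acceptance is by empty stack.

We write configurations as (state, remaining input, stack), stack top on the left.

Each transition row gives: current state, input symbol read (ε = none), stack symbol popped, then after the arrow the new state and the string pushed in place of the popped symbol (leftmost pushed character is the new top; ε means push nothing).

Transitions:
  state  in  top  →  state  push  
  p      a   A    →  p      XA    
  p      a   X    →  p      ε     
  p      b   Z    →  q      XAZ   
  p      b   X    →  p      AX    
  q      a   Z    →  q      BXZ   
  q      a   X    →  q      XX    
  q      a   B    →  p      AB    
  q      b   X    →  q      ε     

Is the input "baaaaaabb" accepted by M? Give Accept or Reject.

Reject

(p, baaaaaabb, Z)
  read b, top Z: go to q, push XAZ → (q, aaaaaabb, XAZ)
  read a, top X: go to q, push XX → (q, aaaaabb, XXAZ)
  read a, top X: go to q, push XX → (q, aaaabb, XXXAZ)
  read a, top X: go to q, push XX → (q, aaabb, XXXXAZ)
  read a, top X: go to q, push XX → (q, aabb, XXXXXAZ)
  read a, top X: go to q, push XX → (q, abb, XXXXXXAZ)
  read a, top X: go to q, push XX → (q, bb, XXXXXXXAZ)
  read b, top X: go to q, push ε → (q, b, XXXXXXAZ)
  read b, top X: go to q, push ε → (q, ε, XXXXXAZ)
All input consumed; stack is XXXXXAZ, not empty, and no further ε-move applies.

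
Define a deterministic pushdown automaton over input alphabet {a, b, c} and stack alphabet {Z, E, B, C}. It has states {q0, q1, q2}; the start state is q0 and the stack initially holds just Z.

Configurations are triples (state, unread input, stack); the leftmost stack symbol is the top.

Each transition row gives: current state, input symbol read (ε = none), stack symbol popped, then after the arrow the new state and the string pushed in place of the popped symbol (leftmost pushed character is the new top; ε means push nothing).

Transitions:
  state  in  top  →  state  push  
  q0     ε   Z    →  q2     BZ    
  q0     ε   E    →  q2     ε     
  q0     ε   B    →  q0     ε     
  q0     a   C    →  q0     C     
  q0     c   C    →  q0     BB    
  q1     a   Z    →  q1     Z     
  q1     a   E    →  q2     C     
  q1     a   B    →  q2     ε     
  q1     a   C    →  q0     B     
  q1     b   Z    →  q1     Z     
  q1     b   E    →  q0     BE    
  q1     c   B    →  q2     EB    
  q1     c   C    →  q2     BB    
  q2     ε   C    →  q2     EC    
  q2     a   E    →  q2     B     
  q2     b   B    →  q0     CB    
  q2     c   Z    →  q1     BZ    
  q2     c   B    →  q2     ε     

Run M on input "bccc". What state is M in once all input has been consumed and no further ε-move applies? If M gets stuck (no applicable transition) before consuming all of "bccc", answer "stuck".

q1

(q0, bccc, Z)
  ε-move, top Z: go to q2, push BZ → (q2, bccc, BZ)
  read b, top B: go to q0, push CB → (q0, ccc, CBZ)
  read c, top C: go to q0, push BB → (q0, cc, BBBZ)
  ε-move, top B: go to q0, push ε → (q0, cc, BBZ)
  ε-move, top B: go to q0, push ε → (q0, cc, BZ)
  ε-move, top B: go to q0, push ε → (q0, cc, Z)
  ε-move, top Z: go to q2, push BZ → (q2, cc, BZ)
  read c, top B: go to q2, push ε → (q2, c, Z)
  read c, top Z: go to q1, push BZ → (q1, ε, BZ)
All input consumed; M is in state q1.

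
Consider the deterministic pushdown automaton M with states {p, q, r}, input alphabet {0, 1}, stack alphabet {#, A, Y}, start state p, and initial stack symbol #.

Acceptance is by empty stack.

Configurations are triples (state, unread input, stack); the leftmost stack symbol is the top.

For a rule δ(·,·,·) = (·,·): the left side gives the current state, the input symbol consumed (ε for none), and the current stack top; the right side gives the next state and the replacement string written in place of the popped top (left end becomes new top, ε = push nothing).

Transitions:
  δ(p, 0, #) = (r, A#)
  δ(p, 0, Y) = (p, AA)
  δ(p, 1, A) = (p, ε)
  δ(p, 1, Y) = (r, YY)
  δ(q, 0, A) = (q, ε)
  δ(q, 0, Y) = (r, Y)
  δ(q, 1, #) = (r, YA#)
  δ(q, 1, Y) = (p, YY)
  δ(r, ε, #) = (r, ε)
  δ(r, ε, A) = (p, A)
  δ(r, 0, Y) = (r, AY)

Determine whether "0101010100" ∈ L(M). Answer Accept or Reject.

Reject

(p, 0101010100, #) ⊢ (r, 101010100, A#) ⊢ (p, 101010100, A#) ⊢ (p, 01010100, #) ⊢ (r, 1010100, A#) ⊢ (p, 1010100, A#) ⊢ (p, 010100, #) ⊢ (r, 10100, A#) ⊢ (p, 10100, A#) ⊢ (p, 0100, #) ⊢ (r, 100, A#) ⊢ (p, 100, A#) ⊢ (p, 00, #) ⊢ (r, 0, A#) ⊢ (p, 0, A#)
No transition applies at (p, 0, A#); input not fully consumed.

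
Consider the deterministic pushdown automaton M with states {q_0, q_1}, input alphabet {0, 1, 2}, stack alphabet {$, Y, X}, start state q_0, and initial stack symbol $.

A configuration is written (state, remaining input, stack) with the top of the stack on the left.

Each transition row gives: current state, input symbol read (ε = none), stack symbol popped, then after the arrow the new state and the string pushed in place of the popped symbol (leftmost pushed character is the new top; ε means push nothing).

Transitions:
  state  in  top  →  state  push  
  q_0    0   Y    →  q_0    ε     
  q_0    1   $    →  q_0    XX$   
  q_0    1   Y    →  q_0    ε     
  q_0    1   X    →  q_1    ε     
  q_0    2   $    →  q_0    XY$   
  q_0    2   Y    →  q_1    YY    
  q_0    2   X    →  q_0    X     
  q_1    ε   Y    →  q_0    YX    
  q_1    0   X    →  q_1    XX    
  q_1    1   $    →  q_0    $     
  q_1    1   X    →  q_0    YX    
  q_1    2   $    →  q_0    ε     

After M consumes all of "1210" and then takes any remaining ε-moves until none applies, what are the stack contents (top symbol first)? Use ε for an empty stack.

(q_0, 1210, $)
  read 1, top $: go to q_0, push XX$ → (q_0, 210, XX$)
  read 2, top X: go to q_0, push X → (q_0, 10, XX$)
  read 1, top X: go to q_1, push ε → (q_1, 0, X$)
  read 0, top X: go to q_1, push XX → (q_1, ε, XX$)
All input consumed in state q_1 with stack XX$.

XX$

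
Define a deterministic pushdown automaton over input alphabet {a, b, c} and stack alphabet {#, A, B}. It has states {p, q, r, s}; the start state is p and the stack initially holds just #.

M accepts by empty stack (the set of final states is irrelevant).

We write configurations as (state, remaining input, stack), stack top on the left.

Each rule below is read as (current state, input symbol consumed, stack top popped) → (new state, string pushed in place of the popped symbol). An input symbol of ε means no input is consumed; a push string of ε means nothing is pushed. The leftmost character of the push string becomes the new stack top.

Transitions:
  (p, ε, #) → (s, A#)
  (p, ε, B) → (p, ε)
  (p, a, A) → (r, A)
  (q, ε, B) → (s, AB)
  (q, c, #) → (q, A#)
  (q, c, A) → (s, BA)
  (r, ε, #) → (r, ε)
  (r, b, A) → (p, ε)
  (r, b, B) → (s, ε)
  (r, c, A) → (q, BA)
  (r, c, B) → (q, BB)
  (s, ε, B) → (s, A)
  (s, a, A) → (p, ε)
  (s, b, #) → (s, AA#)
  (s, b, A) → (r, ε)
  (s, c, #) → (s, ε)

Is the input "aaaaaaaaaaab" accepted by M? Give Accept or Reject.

(p, aaaaaaaaaaab, #)
  ε-move, top #: go to s, push A# → (s, aaaaaaaaaaab, A#)
  read a, top A: go to p, push ε → (p, aaaaaaaaaab, #)
  ε-move, top #: go to s, push A# → (s, aaaaaaaaaab, A#)
  read a, top A: go to p, push ε → (p, aaaaaaaaab, #)
  ε-move, top #: go to s, push A# → (s, aaaaaaaaab, A#)
  read a, top A: go to p, push ε → (p, aaaaaaaab, #)
  ε-move, top #: go to s, push A# → (s, aaaaaaaab, A#)
  read a, top A: go to p, push ε → (p, aaaaaaab, #)
  ε-move, top #: go to s, push A# → (s, aaaaaaab, A#)
  read a, top A: go to p, push ε → (p, aaaaaab, #)
  ε-move, top #: go to s, push A# → (s, aaaaaab, A#)
  read a, top A: go to p, push ε → (p, aaaaab, #)
  ε-move, top #: go to s, push A# → (s, aaaaab, A#)
  read a, top A: go to p, push ε → (p, aaaab, #)
  ε-move, top #: go to s, push A# → (s, aaaab, A#)
  read a, top A: go to p, push ε → (p, aaab, #)
  ε-move, top #: go to s, push A# → (s, aaab, A#)
  read a, top A: go to p, push ε → (p, aab, #)
  ε-move, top #: go to s, push A# → (s, aab, A#)
  read a, top A: go to p, push ε → (p, ab, #)
  ε-move, top #: go to s, push A# → (s, ab, A#)
  read a, top A: go to p, push ε → (p, b, #)
  ε-move, top #: go to s, push A# → (s, b, A#)
  read b, top A: go to r, push ε → (r, ε, #)
  ε-move, top #: go to r, push ε → (r, ε, ε)
All input consumed and the stack is empty.

Accept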